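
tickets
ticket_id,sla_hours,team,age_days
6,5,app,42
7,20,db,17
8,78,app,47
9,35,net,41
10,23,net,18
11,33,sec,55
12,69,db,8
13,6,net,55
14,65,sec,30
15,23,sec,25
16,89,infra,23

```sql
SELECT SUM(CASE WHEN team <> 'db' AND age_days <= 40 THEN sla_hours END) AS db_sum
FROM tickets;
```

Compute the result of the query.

ticket_id=6: ✗
ticket_id=7: ✗
ticket_id=8: ✗
ticket_id=9: ✗
ticket_id=10: ✓ → 23
ticket_id=11: ✗
ticket_id=12: ✗
ticket_id=13: ✗
ticket_id=14: ✓ → 65
ticket_id=15: ✓ → 23
ticket_id=16: ✓ → 89
db_sum = 23 + 65 + 23 + 89 = 200

200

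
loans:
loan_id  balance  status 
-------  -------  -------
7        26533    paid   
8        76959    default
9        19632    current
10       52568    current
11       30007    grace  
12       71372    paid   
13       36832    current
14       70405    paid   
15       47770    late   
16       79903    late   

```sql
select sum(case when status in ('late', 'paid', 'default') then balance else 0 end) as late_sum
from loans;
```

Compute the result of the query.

372942

loan_id=7: ✓ → 26533
loan_id=8: ✓ → 76959
loan_id=9: ✗
loan_id=10: ✗
loan_id=11: ✗
loan_id=12: ✓ → 71372
loan_id=13: ✗
loan_id=14: ✓ → 70405
loan_id=15: ✓ → 47770
loan_id=16: ✓ → 79903
late_sum = 26533 + 76959 + 71372 + 70405 + 47770 + 79903 = 372942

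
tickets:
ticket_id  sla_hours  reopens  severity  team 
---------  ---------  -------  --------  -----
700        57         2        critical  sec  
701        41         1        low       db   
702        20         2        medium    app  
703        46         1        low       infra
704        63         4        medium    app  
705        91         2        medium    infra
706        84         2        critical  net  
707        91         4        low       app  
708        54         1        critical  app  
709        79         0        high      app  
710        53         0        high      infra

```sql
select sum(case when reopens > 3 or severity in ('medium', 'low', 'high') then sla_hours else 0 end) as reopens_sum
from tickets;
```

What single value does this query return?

ticket_id=700: ✗
ticket_id=701: ✓ → 41
ticket_id=702: ✓ → 20
ticket_id=703: ✓ → 46
ticket_id=704: ✓ → 63
ticket_id=705: ✓ → 91
ticket_id=706: ✗
ticket_id=707: ✓ → 91
ticket_id=708: ✗
ticket_id=709: ✓ → 79
ticket_id=710: ✓ → 53
reopens_sum = 41 + 20 + 46 + 63 + 91 + 91 + 79 + 53 = 484

484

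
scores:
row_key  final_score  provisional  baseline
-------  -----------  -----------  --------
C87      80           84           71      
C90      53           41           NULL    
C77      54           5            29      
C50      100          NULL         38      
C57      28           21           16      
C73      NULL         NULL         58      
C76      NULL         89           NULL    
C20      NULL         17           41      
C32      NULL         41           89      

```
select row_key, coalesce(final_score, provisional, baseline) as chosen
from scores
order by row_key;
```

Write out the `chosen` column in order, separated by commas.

row_key=C20: final_score=NULL, provisional=17 → 17
row_key=C32: final_score=NULL, provisional=41 → 41
row_key=C50: final_score=100 → 100
row_key=C57: final_score=28 → 28
row_key=C73: final_score=NULL, provisional=NULL, baseline=58 → 58
row_key=C76: final_score=NULL, provisional=89 → 89
row_key=C77: final_score=54 → 54
row_key=C87: final_score=80 → 80
row_key=C90: final_score=53 → 53

17, 41, 100, 28, 58, 89, 54, 80, 53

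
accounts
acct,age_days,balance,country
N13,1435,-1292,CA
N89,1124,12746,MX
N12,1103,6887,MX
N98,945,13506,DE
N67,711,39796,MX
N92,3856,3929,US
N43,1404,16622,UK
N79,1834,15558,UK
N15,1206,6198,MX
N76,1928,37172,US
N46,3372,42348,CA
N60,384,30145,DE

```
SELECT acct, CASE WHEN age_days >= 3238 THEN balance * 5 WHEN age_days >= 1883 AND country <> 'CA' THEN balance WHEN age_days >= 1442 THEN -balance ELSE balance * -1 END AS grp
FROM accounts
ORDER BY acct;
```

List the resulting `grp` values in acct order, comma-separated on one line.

-6887, 1292, -6198, -16622, 211740, -30145, -39796, 37172, -15558, -12746, 19645, -13506

acct=N12: ELSE → -6887
acct=N13: ELSE → 1292
acct=N15: ELSE → -6198
acct=N43: ELSE → -16622
acct=N46: age_days >= 3238 → 211740
acct=N60: ELSE → -30145
acct=N67: ELSE → -39796
acct=N76: age_days >= 1883 AND country <> 'CA' → 37172
acct=N79: age_days >= 1442 → -15558
acct=N89: ELSE → -12746
acct=N92: age_days >= 3238 → 19645
acct=N98: ELSE → -13506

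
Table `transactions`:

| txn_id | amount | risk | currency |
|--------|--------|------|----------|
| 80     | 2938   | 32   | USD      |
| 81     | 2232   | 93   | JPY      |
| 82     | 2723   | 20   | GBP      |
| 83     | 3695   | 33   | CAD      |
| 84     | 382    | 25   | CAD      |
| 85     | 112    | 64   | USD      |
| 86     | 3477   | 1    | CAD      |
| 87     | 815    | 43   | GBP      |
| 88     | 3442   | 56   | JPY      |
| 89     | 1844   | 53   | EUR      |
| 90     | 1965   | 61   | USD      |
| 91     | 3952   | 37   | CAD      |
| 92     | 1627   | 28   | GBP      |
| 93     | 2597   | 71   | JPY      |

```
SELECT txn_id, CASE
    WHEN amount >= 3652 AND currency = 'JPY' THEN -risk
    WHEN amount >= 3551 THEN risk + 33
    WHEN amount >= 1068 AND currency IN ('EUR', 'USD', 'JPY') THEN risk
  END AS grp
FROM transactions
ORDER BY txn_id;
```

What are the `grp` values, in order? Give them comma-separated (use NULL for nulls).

32, 93, NULL, 66, NULL, NULL, NULL, NULL, 56, 53, 61, 70, NULL, 71

txn_id=80: amount >= 1068 AND currency IN ('EUR', 'USD', 'JPY') → 32
txn_id=81: amount >= 1068 AND currency IN ('EUR', 'USD', 'JPY') → 93
txn_id=82: (no match → NULL) → NULL
txn_id=83: amount >= 3551 → 66
txn_id=84: (no match → NULL) → NULL
txn_id=85: (no match → NULL) → NULL
txn_id=86: (no match → NULL) → NULL
txn_id=87: (no match → NULL) → NULL
txn_id=88: amount >= 1068 AND currency IN ('EUR', 'USD', 'JPY') → 56
txn_id=89: amount >= 1068 AND currency IN ('EUR', 'USD', 'JPY') → 53
txn_id=90: amount >= 1068 AND currency IN ('EUR', 'USD', 'JPY') → 61
txn_id=91: amount >= 3551 → 70
txn_id=92: (no match → NULL) → NULL
txn_id=93: amount >= 1068 AND currency IN ('EUR', 'USD', 'JPY') → 71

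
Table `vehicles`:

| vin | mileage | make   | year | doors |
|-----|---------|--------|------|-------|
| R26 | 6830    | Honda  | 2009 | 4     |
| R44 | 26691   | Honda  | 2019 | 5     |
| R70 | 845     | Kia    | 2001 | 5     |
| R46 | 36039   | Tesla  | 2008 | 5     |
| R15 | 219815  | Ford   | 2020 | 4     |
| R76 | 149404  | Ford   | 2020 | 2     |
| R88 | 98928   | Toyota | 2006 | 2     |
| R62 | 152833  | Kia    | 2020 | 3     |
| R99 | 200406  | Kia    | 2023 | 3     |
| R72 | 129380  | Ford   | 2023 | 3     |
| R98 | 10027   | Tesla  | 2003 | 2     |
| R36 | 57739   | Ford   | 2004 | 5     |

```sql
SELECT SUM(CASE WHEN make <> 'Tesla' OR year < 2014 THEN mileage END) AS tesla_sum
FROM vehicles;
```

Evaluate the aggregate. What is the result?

vin=R26: ✓ → 6830
vin=R44: ✓ → 26691
vin=R70: ✓ → 845
vin=R46: ✓ → 36039
vin=R15: ✓ → 219815
vin=R76: ✓ → 149404
vin=R88: ✓ → 98928
vin=R62: ✓ → 152833
vin=R99: ✓ → 200406
vin=R72: ✓ → 129380
vin=R98: ✓ → 10027
vin=R36: ✓ → 57739
tesla_sum = 6830 + 26691 + 845 + 36039 + 219815 + 149404 + 98928 + 152833 + 200406 + 129380 + 10027 + 57739 = 1088937

1088937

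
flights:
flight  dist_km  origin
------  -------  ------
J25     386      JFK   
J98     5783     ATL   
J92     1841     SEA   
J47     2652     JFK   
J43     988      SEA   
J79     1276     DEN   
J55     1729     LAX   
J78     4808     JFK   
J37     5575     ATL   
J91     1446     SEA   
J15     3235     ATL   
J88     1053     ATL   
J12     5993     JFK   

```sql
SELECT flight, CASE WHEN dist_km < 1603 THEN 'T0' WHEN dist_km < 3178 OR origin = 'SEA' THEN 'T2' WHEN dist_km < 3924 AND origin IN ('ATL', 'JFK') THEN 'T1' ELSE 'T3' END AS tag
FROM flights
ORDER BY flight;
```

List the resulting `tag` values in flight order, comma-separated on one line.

T3, T1, T0, T3, T0, T2, T2, T3, T0, T0, T0, T2, T3

flight=J12: ELSE → T3
flight=J15: dist_km < 3924 AND origin IN ('ATL', 'JFK') → T1
flight=J25: dist_km < 1603 → T0
flight=J37: ELSE → T3
flight=J43: dist_km < 1603 → T0
flight=J47: dist_km < 3178 OR origin = 'SEA' → T2
flight=J55: dist_km < 3178 OR origin = 'SEA' → T2
flight=J78: ELSE → T3
flight=J79: dist_km < 1603 → T0
flight=J88: dist_km < 1603 → T0
flight=J91: dist_km < 1603 → T0
flight=J92: dist_km < 3178 OR origin = 'SEA' → T2
flight=J98: ELSE → T3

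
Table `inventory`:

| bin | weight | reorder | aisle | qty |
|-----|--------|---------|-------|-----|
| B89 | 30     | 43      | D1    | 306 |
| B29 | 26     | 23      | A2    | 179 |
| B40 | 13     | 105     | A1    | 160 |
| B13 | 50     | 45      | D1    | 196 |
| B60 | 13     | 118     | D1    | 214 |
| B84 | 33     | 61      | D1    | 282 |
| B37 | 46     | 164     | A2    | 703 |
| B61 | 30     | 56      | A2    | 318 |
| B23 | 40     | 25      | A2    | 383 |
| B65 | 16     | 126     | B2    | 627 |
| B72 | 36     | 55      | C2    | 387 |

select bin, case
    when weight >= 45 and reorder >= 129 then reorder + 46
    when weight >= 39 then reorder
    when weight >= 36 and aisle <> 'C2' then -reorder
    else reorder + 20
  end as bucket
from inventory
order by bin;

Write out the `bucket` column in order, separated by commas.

45, 25, 43, 210, 125, 138, 76, 146, 75, 81, 63

bin=B13: weight >= 39 → 45
bin=B23: weight >= 39 → 25
bin=B29: ELSE → 43
bin=B37: weight >= 45 and reorder >= 129 → 210
bin=B40: ELSE → 125
bin=B60: ELSE → 138
bin=B61: ELSE → 76
bin=B65: ELSE → 146
bin=B72: ELSE → 75
bin=B84: ELSE → 81
bin=B89: ELSE → 63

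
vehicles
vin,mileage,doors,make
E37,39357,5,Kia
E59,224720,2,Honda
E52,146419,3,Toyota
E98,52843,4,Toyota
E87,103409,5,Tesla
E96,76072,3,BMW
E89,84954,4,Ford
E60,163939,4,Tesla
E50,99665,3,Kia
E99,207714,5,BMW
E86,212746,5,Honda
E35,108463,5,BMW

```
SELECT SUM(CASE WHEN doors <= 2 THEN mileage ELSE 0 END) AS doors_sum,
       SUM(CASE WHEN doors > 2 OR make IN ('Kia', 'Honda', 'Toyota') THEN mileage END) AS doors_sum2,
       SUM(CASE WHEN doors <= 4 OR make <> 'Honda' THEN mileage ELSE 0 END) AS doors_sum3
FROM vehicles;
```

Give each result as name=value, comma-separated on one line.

[doors_sum: doors <= 2]
vin=E37: ✗
vin=E59: ✓ → 224720
vin=E52: ✗
vin=E98: ✗
vin=E87: ✗
vin=E96: ✗
vin=E89: ✗
vin=E60: ✗
vin=E50: ✗
vin=E99: ✗
vin=E86: ✗
vin=E35: ✗
doors_sum = 224720
—
[doors_sum2: doors > 2 OR make IN ('Kia', 'Honda', 'Toyota')]
vin=E37: ✓ → 39357
vin=E59: ✓ → 224720
vin=E52: ✓ → 146419
vin=E98: ✓ → 52843
vin=E87: ✓ → 103409
vin=E96: ✓ → 76072
vin=E89: ✓ → 84954
vin=E60: ✓ → 163939
vin=E50: ✓ → 99665
vin=E99: ✓ → 207714
vin=E86: ✓ → 212746
vin=E35: ✓ → 108463
doors_sum2 = 39357 + 224720 + 146419 + 52843 + 103409 + 76072 + 84954 + 163939 + 99665 + 207714 + 212746 + 108463 = 1520301
—
[doors_sum3: doors <= 4 OR make <> 'Honda']
vin=E37: ✓ → 39357
vin=E59: ✓ → 224720
vin=E52: ✓ → 146419
vin=E98: ✓ → 52843
vin=E87: ✓ → 103409
vin=E96: ✓ → 76072
vin=E89: ✓ → 84954
vin=E60: ✓ → 163939
vin=E50: ✓ → 99665
vin=E99: ✓ → 207714
vin=E86: ✗
vin=E35: ✓ → 108463
doors_sum3 = 39357 + 224720 + 146419 + 52843 + 103409 + 76072 + 84954 + 163939 + 99665 + 207714 + 108463 = 1307555

doors_sum=224720, doors_sum2=1520301, doors_sum3=1307555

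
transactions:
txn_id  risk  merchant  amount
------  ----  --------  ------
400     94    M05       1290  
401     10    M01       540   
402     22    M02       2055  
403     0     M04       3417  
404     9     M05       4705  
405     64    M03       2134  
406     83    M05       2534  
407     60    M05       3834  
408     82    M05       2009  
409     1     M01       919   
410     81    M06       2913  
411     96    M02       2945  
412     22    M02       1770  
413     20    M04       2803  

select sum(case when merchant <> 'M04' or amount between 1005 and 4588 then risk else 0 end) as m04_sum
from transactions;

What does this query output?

644

txn_id=400: ✓ → 94
txn_id=401: ✓ → 10
txn_id=402: ✓ → 22
txn_id=403: ✓ → 0
txn_id=404: ✓ → 9
txn_id=405: ✓ → 64
txn_id=406: ✓ → 83
txn_id=407: ✓ → 60
txn_id=408: ✓ → 82
txn_id=409: ✓ → 1
txn_id=410: ✓ → 81
txn_id=411: ✓ → 96
txn_id=412: ✓ → 22
txn_id=413: ✓ → 20
m04_sum = 94 + 10 + 22 + 9 + 64 + 83 + 60 + 82 + 1 + 81 + 96 + 22 + 20 = 644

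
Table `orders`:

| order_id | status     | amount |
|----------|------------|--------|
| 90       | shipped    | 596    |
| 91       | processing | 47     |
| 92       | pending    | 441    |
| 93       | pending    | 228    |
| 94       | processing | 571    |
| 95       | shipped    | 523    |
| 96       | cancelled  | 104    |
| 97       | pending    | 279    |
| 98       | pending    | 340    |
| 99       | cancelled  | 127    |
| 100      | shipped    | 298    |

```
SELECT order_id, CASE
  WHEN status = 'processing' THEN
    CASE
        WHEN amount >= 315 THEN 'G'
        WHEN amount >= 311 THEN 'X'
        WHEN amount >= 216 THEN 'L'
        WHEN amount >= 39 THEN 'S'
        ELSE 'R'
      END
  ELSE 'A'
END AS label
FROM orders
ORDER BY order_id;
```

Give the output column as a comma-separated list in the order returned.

A, S, A, A, G, A, A, A, A, A, A

order_id=90: status='shipped' → outer ELSE → A
order_id=91: status='processing' → inner[amount >= 39] → S
order_id=92: status='pending' → outer ELSE → A
order_id=93: status='pending' → outer ELSE → A
order_id=94: status='processing' → inner[amount >= 315] → G
order_id=95: status='shipped' → outer ELSE → A
order_id=96: status='cancelled' → outer ELSE → A
order_id=97: status='pending' → outer ELSE → A
order_id=98: status='pending' → outer ELSE → A
order_id=99: status='cancelled' → outer ELSE → A
order_id=100: status='shipped' → outer ELSE → A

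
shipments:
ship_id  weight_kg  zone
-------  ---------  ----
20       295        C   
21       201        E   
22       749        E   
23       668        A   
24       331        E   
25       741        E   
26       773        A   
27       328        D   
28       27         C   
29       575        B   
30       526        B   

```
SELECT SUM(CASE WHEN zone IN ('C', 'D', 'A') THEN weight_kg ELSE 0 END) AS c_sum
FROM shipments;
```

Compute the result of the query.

ship_id=20: ✓ → 295
ship_id=21: ✗
ship_id=22: ✗
ship_id=23: ✓ → 668
ship_id=24: ✗
ship_id=25: ✗
ship_id=26: ✓ → 773
ship_id=27: ✓ → 328
ship_id=28: ✓ → 27
ship_id=29: ✗
ship_id=30: ✗
c_sum = 295 + 668 + 773 + 328 + 27 = 2091

2091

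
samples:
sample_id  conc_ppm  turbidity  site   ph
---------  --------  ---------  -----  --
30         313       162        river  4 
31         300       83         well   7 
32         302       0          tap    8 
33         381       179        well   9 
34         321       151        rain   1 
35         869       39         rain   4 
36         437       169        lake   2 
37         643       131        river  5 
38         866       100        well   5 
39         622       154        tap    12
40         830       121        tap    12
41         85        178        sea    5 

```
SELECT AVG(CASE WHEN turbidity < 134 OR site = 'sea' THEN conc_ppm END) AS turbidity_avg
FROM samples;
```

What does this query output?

sample_id=30: ✗
sample_id=31: ✓ → 300
sample_id=32: ✓ → 302
sample_id=33: ✗
sample_id=34: ✗
sample_id=35: ✓ → 869
sample_id=36: ✗
sample_id=37: ✓ → 643
sample_id=38: ✓ → 866
sample_id=39: ✗
sample_id=40: ✓ → 830
sample_id=41: ✓ → 85
turbidity_avg = (300 + 302 + 869 + 643 + 866 + 830 + 85) / 7 = 556.4285714286

556.4285714286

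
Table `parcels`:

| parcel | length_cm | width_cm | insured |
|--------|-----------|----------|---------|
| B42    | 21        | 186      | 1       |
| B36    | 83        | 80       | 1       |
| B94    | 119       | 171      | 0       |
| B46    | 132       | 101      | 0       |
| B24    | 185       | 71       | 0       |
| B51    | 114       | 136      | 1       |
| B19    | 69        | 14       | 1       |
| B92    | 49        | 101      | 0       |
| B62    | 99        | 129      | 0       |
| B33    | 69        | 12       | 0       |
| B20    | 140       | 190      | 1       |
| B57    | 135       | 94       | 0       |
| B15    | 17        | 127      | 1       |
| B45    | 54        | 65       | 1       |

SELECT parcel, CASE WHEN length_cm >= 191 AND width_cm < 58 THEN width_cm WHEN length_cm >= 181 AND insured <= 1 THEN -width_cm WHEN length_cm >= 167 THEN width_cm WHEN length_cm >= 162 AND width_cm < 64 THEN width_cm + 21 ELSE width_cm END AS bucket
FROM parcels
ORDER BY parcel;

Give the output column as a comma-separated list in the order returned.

127, 14, 190, -71, 12, 80, 186, 65, 101, 136, 94, 129, 101, 171

parcel=B15: ELSE → 127
parcel=B19: ELSE → 14
parcel=B20: ELSE → 190
parcel=B24: length_cm >= 181 AND insured <= 1 → -71
parcel=B33: ELSE → 12
parcel=B36: ELSE → 80
parcel=B42: ELSE → 186
parcel=B45: ELSE → 65
parcel=B46: ELSE → 101
parcel=B51: ELSE → 136
parcel=B57: ELSE → 94
parcel=B62: ELSE → 129
parcel=B92: ELSE → 101
parcel=B94: ELSE → 171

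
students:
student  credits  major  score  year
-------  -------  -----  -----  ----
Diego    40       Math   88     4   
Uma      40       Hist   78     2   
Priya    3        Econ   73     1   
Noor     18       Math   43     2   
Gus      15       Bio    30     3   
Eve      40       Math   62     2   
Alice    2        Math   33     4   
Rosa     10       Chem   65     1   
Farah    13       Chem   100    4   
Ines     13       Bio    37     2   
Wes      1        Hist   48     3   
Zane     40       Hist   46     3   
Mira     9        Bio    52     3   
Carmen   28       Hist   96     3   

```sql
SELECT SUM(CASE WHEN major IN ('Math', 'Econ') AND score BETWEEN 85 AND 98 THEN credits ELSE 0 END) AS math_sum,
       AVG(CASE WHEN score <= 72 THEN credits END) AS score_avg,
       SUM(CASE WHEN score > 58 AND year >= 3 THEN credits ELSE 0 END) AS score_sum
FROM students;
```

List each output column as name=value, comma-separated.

math_sum=40, score_avg=16.4444444444, score_sum=81

[math_sum: major IN ('Math', 'Econ') AND score BETWEEN 85 AND 98]
student=Diego: ✓ → 40
student=Uma: ✗
student=Priya: ✗
student=Noor: ✗
student=Gus: ✗
student=Eve: ✗
student=Alice: ✗
student=Rosa: ✗
student=Farah: ✗
student=Ines: ✗
student=Wes: ✗
student=Zane: ✗
student=Mira: ✗
student=Carmen: ✗
math_sum = 40
—
[score_avg: score <= 72]
student=Diego: ✗
student=Uma: ✗
student=Priya: ✗
student=Noor: ✓ → 18
student=Gus: ✓ → 15
student=Eve: ✓ → 40
student=Alice: ✓ → 2
student=Rosa: ✓ → 10
student=Farah: ✗
student=Ines: ✓ → 13
student=Wes: ✓ → 1
student=Zane: ✓ → 40
student=Mira: ✓ → 9
student=Carmen: ✗
score_avg = (18 + 15 + 40 + 2 + 10 + 13 + 1 + 40 + 9) / 9 = 16.4444444444
—
[score_sum: score > 58 AND year >= 3]
student=Diego: ✓ → 40
student=Uma: ✗
student=Priya: ✗
student=Noor: ✗
student=Gus: ✗
student=Eve: ✗
student=Alice: ✗
student=Rosa: ✗
student=Farah: ✓ → 13
student=Ines: ✗
student=Wes: ✗
student=Zane: ✗
student=Mira: ✗
student=Carmen: ✓ → 28
score_sum = 40 + 13 + 28 = 81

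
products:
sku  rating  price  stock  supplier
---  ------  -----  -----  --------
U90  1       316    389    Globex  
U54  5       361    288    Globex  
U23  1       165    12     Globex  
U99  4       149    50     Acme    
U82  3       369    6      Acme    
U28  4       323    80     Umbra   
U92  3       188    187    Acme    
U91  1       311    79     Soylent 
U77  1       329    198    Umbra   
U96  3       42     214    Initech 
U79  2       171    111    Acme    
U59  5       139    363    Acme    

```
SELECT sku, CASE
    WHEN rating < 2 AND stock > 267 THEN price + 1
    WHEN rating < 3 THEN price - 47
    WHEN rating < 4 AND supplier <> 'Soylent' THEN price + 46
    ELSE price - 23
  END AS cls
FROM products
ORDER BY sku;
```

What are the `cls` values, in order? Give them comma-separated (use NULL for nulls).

sku=U23: rating < 3 → 118
sku=U28: ELSE → 300
sku=U54: ELSE → 338
sku=U59: ELSE → 116
sku=U77: rating < 3 → 282
sku=U79: rating < 3 → 124
sku=U82: rating < 4 AND supplier <> 'Soylent' → 415
sku=U90: rating < 2 AND stock > 267 → 317
sku=U91: rating < 3 → 264
sku=U92: rating < 4 AND supplier <> 'Soylent' → 234
sku=U96: rating < 4 AND supplier <> 'Soylent' → 88
sku=U99: ELSE → 126

118, 300, 338, 116, 282, 124, 415, 317, 264, 234, 88, 126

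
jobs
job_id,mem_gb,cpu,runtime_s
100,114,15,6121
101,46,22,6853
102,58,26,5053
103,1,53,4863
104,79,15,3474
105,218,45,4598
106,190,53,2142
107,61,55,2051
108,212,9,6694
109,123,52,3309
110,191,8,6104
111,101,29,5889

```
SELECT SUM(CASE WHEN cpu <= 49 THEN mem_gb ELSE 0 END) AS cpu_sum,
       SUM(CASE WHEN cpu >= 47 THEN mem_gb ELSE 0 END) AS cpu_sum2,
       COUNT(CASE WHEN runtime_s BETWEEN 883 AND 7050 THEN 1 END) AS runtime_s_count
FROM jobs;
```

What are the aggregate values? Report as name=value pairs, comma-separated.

cpu_sum=1019, cpu_sum2=375, runtime_s_count=12

[cpu_sum: cpu <= 49]
job_id=100: ✓ → 114
job_id=101: ✓ → 46
job_id=102: ✓ → 58
job_id=103: ✗
job_id=104: ✓ → 79
job_id=105: ✓ → 218
job_id=106: ✗
job_id=107: ✗
job_id=108: ✓ → 212
job_id=109: ✗
job_id=110: ✓ → 191
job_id=111: ✓ → 101
cpu_sum = 114 + 46 + 58 + 79 + 218 + 212 + 191 + 101 = 1019
—
[cpu_sum2: cpu >= 47]
job_id=100: ✗
job_id=101: ✗
job_id=102: ✗
job_id=103: ✓ → 1
job_id=104: ✗
job_id=105: ✗
job_id=106: ✓ → 190
job_id=107: ✓ → 61
job_id=108: ✗
job_id=109: ✓ → 123
job_id=110: ✗
job_id=111: ✗
cpu_sum2 = 1 + 190 + 61 + 123 = 375
—
[runtime_s_count: runtime_s BETWEEN 883 AND 7050]
job_id=100: ✓ → 1
job_id=101: ✓ → 1
job_id=102: ✓ → 1
job_id=103: ✓ → 1
job_id=104: ✓ → 1
job_id=105: ✓ → 1
job_id=106: ✓ → 1
job_id=107: ✓ → 1
job_id=108: ✓ → 1
job_id=109: ✓ → 1
job_id=110: ✓ → 1
job_id=111: ✓ → 1
runtime_s_count = COUNT(1, 1, 1, 1, 1, 1, 1, 1, 1, 1, 1, 1) = 12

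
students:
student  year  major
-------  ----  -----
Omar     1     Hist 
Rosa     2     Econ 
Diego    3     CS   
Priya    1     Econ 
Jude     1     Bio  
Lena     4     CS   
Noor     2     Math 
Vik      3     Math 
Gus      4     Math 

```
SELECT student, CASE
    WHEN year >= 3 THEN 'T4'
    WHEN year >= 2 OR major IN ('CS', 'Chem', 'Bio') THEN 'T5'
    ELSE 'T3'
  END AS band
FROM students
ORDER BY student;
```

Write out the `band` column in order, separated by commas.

student=Diego: year >= 3 → T4
student=Gus: year >= 3 → T4
student=Jude: year >= 2 OR major IN ('CS', 'Chem', 'Bio') → T5
student=Lena: year >= 3 → T4
student=Noor: year >= 2 OR major IN ('CS', 'Chem', 'Bio') → T5
student=Omar: ELSE → T3
student=Priya: ELSE → T3
student=Rosa: year >= 2 OR major IN ('CS', 'Chem', 'Bio') → T5
student=Vik: year >= 3 → T4

T4, T4, T5, T4, T5, T3, T3, T5, T4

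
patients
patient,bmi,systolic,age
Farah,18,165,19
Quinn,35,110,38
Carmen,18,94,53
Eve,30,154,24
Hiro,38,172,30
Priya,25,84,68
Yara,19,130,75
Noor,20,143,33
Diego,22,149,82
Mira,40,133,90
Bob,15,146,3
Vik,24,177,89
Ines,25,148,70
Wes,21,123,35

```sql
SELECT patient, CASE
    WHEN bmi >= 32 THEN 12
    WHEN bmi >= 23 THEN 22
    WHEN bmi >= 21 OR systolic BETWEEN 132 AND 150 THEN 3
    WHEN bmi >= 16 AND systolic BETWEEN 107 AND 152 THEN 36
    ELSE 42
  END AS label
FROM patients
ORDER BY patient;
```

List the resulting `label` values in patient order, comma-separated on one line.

3, 42, 3, 22, 42, 12, 22, 12, 3, 22, 12, 22, 3, 36

patient=Bob: bmi >= 21 OR systolic BETWEEN 132 AND 150 → 3
patient=Carmen: ELSE → 42
patient=Diego: bmi >= 21 OR systolic BETWEEN 132 AND 150 → 3
patient=Eve: bmi >= 23 → 22
patient=Farah: ELSE → 42
patient=Hiro: bmi >= 32 → 12
patient=Ines: bmi >= 23 → 22
patient=Mira: bmi >= 32 → 12
patient=Noor: bmi >= 21 OR systolic BETWEEN 132 AND 150 → 3
patient=Priya: bmi >= 23 → 22
patient=Quinn: bmi >= 32 → 12
patient=Vik: bmi >= 23 → 22
patient=Wes: bmi >= 21 OR systolic BETWEEN 132 AND 150 → 3
patient=Yara: bmi >= 16 AND systolic BETWEEN 107 AND 152 → 36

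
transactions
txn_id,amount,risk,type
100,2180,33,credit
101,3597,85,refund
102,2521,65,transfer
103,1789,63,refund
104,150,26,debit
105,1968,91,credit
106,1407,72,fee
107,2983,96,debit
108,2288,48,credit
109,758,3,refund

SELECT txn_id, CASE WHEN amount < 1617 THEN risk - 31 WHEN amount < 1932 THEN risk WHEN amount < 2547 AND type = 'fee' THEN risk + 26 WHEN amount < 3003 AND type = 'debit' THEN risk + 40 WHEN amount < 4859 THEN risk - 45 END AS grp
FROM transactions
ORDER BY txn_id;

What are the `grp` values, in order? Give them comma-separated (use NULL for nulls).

-12, 40, 20, 63, -5, 46, 41, 136, 3, -28

txn_id=100: amount < 4859 → -12
txn_id=101: amount < 4859 → 40
txn_id=102: amount < 4859 → 20
txn_id=103: amount < 1932 → 63
txn_id=104: amount < 1617 → -5
txn_id=105: amount < 4859 → 46
txn_id=106: amount < 1617 → 41
txn_id=107: amount < 3003 AND type = 'debit' → 136
txn_id=108: amount < 4859 → 3
txn_id=109: amount < 1617 → -28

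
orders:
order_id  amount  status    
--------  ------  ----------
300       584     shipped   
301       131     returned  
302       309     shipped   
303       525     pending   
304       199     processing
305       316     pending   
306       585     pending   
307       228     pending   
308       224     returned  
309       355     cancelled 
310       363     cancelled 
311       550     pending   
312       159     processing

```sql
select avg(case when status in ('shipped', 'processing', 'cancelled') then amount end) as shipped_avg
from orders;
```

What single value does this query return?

328.1666666667

order_id=300: ✓ → 584
order_id=301: ✗
order_id=302: ✓ → 309
order_id=303: ✗
order_id=304: ✓ → 199
order_id=305: ✗
order_id=306: ✗
order_id=307: ✗
order_id=308: ✗
order_id=309: ✓ → 355
order_id=310: ✓ → 363
order_id=311: ✗
order_id=312: ✓ → 159
shipped_avg = (584 + 309 + 199 + 355 + 363 + 159) / 6 = 328.1666666667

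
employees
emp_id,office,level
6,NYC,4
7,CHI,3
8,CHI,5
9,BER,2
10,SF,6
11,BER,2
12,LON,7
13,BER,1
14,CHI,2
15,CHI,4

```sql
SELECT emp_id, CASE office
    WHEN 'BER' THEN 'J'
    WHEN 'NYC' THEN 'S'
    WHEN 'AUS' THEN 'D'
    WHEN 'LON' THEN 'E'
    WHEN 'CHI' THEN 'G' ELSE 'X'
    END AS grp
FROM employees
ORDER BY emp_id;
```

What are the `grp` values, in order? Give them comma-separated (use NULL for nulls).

S, G, G, J, X, J, E, J, G, G

emp_id=6: office='NYC' → S
emp_id=7: office='CHI' → G
emp_id=8: office='CHI' → G
emp_id=9: office='BER' → J
emp_id=10: ELSE → X
emp_id=11: office='BER' → J
emp_id=12: office='LON' → E
emp_id=13: office='BER' → J
emp_id=14: office='CHI' → G
emp_id=15: office='CHI' → G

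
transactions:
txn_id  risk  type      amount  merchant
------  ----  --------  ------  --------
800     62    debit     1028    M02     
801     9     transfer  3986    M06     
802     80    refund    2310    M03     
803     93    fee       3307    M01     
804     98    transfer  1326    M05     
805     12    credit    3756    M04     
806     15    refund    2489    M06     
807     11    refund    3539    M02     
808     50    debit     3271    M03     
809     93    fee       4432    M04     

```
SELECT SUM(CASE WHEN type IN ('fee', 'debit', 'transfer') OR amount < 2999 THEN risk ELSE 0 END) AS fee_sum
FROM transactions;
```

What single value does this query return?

txn_id=800: ✓ → 62
txn_id=801: ✓ → 9
txn_id=802: ✓ → 80
txn_id=803: ✓ → 93
txn_id=804: ✓ → 98
txn_id=805: ✗
txn_id=806: ✓ → 15
txn_id=807: ✗
txn_id=808: ✓ → 50
txn_id=809: ✓ → 93
fee_sum = 62 + 9 + 80 + 93 + 98 + 15 + 50 + 93 = 500

500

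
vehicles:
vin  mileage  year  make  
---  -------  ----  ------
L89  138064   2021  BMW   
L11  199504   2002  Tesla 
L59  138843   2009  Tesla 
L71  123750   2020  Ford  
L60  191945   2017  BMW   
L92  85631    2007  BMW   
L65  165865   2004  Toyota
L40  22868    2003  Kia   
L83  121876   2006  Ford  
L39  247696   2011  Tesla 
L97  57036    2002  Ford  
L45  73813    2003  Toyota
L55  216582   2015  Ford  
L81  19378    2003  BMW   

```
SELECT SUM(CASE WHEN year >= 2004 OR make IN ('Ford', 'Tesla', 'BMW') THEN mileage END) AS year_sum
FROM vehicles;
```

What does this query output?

vin=L89: ✓ → 138064
vin=L11: ✓ → 199504
vin=L59: ✓ → 138843
vin=L71: ✓ → 123750
vin=L60: ✓ → 191945
vin=L92: ✓ → 85631
vin=L65: ✓ → 165865
vin=L40: ✗
vin=L83: ✓ → 121876
vin=L39: ✓ → 247696
vin=L97: ✓ → 57036
vin=L45: ✗
vin=L55: ✓ → 216582
vin=L81: ✓ → 19378
year_sum = 138064 + 199504 + 138843 + 123750 + 191945 + 85631 + 165865 + 121876 + 247696 + 57036 + 216582 + 19378 = 1706170

1706170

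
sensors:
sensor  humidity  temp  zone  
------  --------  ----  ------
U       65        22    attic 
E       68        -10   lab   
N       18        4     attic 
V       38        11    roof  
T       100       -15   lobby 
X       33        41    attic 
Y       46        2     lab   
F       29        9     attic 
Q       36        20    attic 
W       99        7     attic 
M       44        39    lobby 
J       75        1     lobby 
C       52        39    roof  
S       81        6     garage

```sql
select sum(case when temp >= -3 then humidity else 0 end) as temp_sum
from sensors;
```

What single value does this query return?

sensor=U: ✓ → 65
sensor=E: ✗
sensor=N: ✓ → 18
sensor=V: ✓ → 38
sensor=T: ✗
sensor=X: ✓ → 33
sensor=Y: ✓ → 46
sensor=F: ✓ → 29
sensor=Q: ✓ → 36
sensor=W: ✓ → 99
sensor=M: ✓ → 44
sensor=J: ✓ → 75
sensor=C: ✓ → 52
sensor=S: ✓ → 81
temp_sum = 65 + 18 + 38 + 33 + 46 + 29 + 36 + 99 + 44 + 75 + 52 + 81 = 616

616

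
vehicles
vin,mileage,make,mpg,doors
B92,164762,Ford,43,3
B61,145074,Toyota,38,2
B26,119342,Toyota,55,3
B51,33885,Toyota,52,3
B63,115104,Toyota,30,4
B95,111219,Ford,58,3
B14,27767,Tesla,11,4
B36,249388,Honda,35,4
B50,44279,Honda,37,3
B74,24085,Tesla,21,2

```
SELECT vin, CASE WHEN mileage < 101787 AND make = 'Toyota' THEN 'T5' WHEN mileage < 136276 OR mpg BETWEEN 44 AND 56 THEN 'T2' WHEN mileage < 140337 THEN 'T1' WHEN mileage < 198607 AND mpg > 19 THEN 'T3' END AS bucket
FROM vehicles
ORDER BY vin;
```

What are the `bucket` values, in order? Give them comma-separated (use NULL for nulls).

T2, T2, NULL, T2, T5, T3, T2, T2, T3, T2

vin=B14: mileage < 136276 OR mpg BETWEEN 44 AND 56 → T2
vin=B26: mileage < 136276 OR mpg BETWEEN 44 AND 56 → T2
vin=B36: (no match → NULL) → NULL
vin=B50: mileage < 136276 OR mpg BETWEEN 44 AND 56 → T2
vin=B51: mileage < 101787 AND make = 'Toyota' → T5
vin=B61: mileage < 198607 AND mpg > 19 → T3
vin=B63: mileage < 136276 OR mpg BETWEEN 44 AND 56 → T2
vin=B74: mileage < 136276 OR mpg BETWEEN 44 AND 56 → T2
vin=B92: mileage < 198607 AND mpg > 19 → T3
vin=B95: mileage < 136276 OR mpg BETWEEN 44 AND 56 → T2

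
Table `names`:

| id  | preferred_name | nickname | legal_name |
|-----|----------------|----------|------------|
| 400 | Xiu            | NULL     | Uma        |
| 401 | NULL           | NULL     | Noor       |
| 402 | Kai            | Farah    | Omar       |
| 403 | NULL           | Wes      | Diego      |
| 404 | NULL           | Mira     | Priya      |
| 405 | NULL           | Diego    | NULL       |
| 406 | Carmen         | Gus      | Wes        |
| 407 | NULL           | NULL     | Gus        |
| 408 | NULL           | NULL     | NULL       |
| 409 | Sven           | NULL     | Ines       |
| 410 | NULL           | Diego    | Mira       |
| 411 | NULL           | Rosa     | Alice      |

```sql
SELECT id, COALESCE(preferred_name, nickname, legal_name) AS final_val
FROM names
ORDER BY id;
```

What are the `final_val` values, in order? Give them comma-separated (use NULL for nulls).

Xiu, Noor, Kai, Wes, Mira, Diego, Carmen, Gus, NULL, Sven, Diego, Rosa

id=400: preferred_name=Xiu → Xiu
id=401: preferred_name=NULL, nickname=NULL, legal_name=Noor → Noor
id=402: preferred_name=Kai → Kai
id=403: preferred_name=NULL, nickname=Wes → Wes
id=404: preferred_name=NULL, nickname=Mira → Mira
id=405: preferred_name=NULL, nickname=Diego → Diego
id=406: preferred_name=Carmen → Carmen
id=407: preferred_name=NULL, nickname=NULL, legal_name=Gus → Gus
id=408: preferred_name=NULL, nickname=NULL, legal_name=NULL (all NULL) → NULL
id=409: preferred_name=Sven → Sven
id=410: preferred_name=NULL, nickname=Diego → Diego
id=411: preferred_name=NULL, nickname=Rosa → Rosa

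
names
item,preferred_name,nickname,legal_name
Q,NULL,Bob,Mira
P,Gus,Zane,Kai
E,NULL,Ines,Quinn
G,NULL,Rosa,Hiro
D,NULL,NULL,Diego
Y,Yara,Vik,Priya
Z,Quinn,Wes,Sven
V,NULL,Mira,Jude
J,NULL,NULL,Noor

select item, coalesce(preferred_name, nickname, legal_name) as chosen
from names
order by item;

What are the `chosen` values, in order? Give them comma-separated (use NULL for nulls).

Diego, Ines, Rosa, Noor, Gus, Bob, Mira, Yara, Quinn

item=D: preferred_name=NULL, nickname=NULL, legal_name=Diego → Diego
item=E: preferred_name=NULL, nickname=Ines → Ines
item=G: preferred_name=NULL, nickname=Rosa → Rosa
item=J: preferred_name=NULL, nickname=NULL, legal_name=Noor → Noor
item=P: preferred_name=Gus → Gus
item=Q: preferred_name=NULL, nickname=Bob → Bob
item=V: preferred_name=NULL, nickname=Mira → Mira
item=Y: preferred_name=Yara → Yara
item=Z: preferred_name=Quinn → Quinn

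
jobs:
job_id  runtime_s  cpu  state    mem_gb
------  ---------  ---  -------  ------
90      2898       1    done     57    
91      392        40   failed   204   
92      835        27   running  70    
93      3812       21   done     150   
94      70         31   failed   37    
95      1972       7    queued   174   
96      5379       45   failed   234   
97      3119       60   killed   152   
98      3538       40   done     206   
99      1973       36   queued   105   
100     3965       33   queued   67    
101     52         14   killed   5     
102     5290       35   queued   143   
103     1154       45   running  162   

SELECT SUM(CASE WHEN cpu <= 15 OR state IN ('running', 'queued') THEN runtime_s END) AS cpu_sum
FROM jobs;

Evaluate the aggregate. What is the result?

18139

job_id=90: ✓ → 2898
job_id=91: ✗
job_id=92: ✓ → 835
job_id=93: ✗
job_id=94: ✗
job_id=95: ✓ → 1972
job_id=96: ✗
job_id=97: ✗
job_id=98: ✗
job_id=99: ✓ → 1973
job_id=100: ✓ → 3965
job_id=101: ✓ → 52
job_id=102: ✓ → 5290
job_id=103: ✓ → 1154
cpu_sum = 2898 + 835 + 1972 + 1973 + 3965 + 52 + 5290 + 1154 = 18139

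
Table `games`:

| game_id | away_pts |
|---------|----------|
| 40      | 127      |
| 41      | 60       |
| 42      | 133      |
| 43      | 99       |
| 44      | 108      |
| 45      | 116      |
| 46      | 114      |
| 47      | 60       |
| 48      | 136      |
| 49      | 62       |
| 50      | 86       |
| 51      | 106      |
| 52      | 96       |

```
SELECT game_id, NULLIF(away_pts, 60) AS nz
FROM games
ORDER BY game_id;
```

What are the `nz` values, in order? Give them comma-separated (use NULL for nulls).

127, NULL, 133, 99, 108, 116, 114, NULL, 136, 62, 86, 106, 96

game_id=40: away_pts=127 vs 60: differ → 127
game_id=41: away_pts=60 vs 60: equal → NULL
game_id=42: away_pts=133 vs 60: differ → 133
game_id=43: away_pts=99 vs 60: differ → 99
game_id=44: away_pts=108 vs 60: differ → 108
game_id=45: away_pts=116 vs 60: differ → 116
game_id=46: away_pts=114 vs 60: differ → 114
game_id=47: away_pts=60 vs 60: equal → NULL
game_id=48: away_pts=136 vs 60: differ → 136
game_id=49: away_pts=62 vs 60: differ → 62
game_id=50: away_pts=86 vs 60: differ → 86
game_id=51: away_pts=106 vs 60: differ → 106
game_id=52: away_pts=96 vs 60: differ → 96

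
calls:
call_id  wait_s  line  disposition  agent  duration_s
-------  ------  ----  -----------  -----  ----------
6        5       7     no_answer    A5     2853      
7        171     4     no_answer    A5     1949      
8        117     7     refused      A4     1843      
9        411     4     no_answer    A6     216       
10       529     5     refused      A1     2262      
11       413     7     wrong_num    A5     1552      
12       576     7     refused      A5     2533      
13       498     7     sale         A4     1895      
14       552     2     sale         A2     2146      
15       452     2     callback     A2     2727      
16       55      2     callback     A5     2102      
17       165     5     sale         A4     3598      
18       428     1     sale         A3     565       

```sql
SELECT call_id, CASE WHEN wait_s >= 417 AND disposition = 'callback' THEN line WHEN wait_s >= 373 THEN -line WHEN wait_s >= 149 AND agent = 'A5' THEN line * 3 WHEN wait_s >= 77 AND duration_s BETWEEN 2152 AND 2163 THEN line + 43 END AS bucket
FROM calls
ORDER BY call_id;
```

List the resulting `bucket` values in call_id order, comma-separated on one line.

NULL, 12, NULL, -4, -5, -7, -7, -7, -2, 2, NULL, NULL, -1

call_id=6: (no match → NULL) → NULL
call_id=7: wait_s >= 149 AND agent = 'A5' → 12
call_id=8: (no match → NULL) → NULL
call_id=9: wait_s >= 373 → -4
call_id=10: wait_s >= 373 → -5
call_id=11: wait_s >= 373 → -7
call_id=12: wait_s >= 373 → -7
call_id=13: wait_s >= 373 → -7
call_id=14: wait_s >= 373 → -2
call_id=15: wait_s >= 417 AND disposition = 'callback' → 2
call_id=16: (no match → NULL) → NULL
call_id=17: (no match → NULL) → NULL
call_id=18: wait_s >= 373 → -1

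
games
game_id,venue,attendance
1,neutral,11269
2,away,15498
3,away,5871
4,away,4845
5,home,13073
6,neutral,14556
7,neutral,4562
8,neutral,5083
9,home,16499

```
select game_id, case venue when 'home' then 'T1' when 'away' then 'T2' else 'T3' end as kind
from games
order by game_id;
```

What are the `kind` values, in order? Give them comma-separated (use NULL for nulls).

T3, T2, T2, T2, T1, T3, T3, T3, T1

game_id=1: ELSE → T3
game_id=2: venue='away' → T2
game_id=3: venue='away' → T2
game_id=4: venue='away' → T2
game_id=5: venue='home' → T1
game_id=6: ELSE → T3
game_id=7: ELSE → T3
game_id=8: ELSE → T3
game_id=9: venue='home' → T1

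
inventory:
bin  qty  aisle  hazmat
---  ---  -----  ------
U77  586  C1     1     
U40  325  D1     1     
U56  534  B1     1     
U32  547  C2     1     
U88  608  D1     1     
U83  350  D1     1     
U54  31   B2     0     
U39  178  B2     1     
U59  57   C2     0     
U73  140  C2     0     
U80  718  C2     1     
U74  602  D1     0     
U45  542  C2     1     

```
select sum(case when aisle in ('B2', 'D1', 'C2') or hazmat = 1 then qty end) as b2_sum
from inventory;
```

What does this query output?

bin=U77: ✓ → 586
bin=U40: ✓ → 325
bin=U56: ✓ → 534
bin=U32: ✓ → 547
bin=U88: ✓ → 608
bin=U83: ✓ → 350
bin=U54: ✓ → 31
bin=U39: ✓ → 178
bin=U59: ✓ → 57
bin=U73: ✓ → 140
bin=U80: ✓ → 718
bin=U74: ✓ → 602
bin=U45: ✓ → 542
b2_sum = 586 + 325 + 534 + 547 + 608 + 350 + 31 + 178 + 57 + 140 + 718 + 602 + 542 = 5218

5218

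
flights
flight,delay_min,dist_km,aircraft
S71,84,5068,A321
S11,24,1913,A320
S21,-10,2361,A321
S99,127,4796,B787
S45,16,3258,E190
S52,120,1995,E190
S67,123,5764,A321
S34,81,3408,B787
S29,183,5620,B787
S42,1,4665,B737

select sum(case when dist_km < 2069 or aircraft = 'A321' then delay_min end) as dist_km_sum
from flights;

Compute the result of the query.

flight=S71: ✓ → 84
flight=S11: ✓ → 24
flight=S21: ✓ → -10
flight=S99: ✗
flight=S45: ✗
flight=S52: ✓ → 120
flight=S67: ✓ → 123
flight=S34: ✗
flight=S29: ✗
flight=S42: ✗
dist_km_sum = 84 + 24 + -10 + 120 + 123 = 341

341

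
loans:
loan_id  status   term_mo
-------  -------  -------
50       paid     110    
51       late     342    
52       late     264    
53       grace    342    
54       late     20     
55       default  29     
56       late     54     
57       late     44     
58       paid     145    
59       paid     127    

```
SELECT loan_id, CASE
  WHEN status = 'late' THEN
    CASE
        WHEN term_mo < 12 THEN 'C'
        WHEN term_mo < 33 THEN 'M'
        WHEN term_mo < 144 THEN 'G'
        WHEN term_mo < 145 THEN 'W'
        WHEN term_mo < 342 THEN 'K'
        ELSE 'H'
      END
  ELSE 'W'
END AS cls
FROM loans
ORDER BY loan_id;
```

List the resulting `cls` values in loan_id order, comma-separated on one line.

loan_id=50: status='paid' → outer ELSE → W
loan_id=51: status='late' → inner[ELSE] → H
loan_id=52: status='late' → inner[term_mo < 342] → K
loan_id=53: status='grace' → outer ELSE → W
loan_id=54: status='late' → inner[term_mo < 33] → M
loan_id=55: status='default' → outer ELSE → W
loan_id=56: status='late' → inner[term_mo < 144] → G
loan_id=57: status='late' → inner[term_mo < 144] → G
loan_id=58: status='paid' → outer ELSE → W
loan_id=59: status='paid' → outer ELSE → W

W, H, K, W, M, W, G, G, W, W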